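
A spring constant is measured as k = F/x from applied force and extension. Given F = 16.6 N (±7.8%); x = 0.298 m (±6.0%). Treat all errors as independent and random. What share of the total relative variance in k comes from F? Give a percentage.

62.8%

(δk/k)² = (1·δF/F)² + (-1·δx/x)²
  F term: (1×0.0780)² = 0.00608
  x term: (-1×0.0600)² = 0.00360
Total = 0.00968. Share from F = 0.00608/0.00968 = 0.628.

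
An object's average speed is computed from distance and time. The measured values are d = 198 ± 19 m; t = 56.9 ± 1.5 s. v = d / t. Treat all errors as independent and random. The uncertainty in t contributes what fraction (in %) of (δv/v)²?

7.02%

(δv/v)² = (1·δd/d)² + (-1·δt/t)²
  d term: (1×0.0960)² = 0.00921
  t term: (-1×0.0264)² = 0.000695
Total = 0.00990. Share from t = 0.000695/0.00990 = 0.0702.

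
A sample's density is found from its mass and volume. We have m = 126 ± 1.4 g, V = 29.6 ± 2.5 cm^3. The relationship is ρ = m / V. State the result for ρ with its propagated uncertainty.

For a monomial ρ ∝ m, V^-1, fractional errors add in quadrature:
  (1·δm/m)² = (1×0.0111)² = 0.000123;  (-1·δV/V)² = (-1×0.0845)² = 0.00713
δρ/ρ = √(0.00726) = 0.0852
ρ = 4.26 g/cm^3, so δρ = 0.0852 × 4.26 = 0.363 g/cm^3.

4.26 ± 0.363 g/cm^3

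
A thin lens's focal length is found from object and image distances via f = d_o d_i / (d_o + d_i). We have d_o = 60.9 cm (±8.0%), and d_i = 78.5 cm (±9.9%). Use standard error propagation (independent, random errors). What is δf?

∂f/∂d_o = (d_i/(d_o+d_i))² = 0.317;  ∂f/∂d_i = (d_o/(d_o+d_i))² = 0.191
δf = √((∂f/∂d_o · δd_o)² + (∂f/∂d_i · δd_i)²) = √(2.39 + 2.20) = 2.14 cm

2.14 cm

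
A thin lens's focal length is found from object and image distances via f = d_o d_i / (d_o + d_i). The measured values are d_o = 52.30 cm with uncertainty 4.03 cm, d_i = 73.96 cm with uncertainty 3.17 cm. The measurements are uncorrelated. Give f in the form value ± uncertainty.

30.64 ± 1.49 cm

∂f/∂d_o = (d_i/(d_o+d_i))² = 0.343;  ∂f/∂d_i = (d_o/(d_o+d_i))² = 0.172
δf = √((∂f/∂d_o · δd_o)² + (∂f/∂d_i · δd_i)²) = √(1.91 + 0.296) = 1.49 cm
f = 30.64 cm.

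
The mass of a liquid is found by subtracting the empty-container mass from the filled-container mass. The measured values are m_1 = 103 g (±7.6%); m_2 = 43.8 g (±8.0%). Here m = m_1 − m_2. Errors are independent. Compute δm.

Absolute uncertainties add in quadrature for a linear combination:
  (δm_1)² = 61.3;  (δm_2)² = 12.3
δm = √(73.6) = 8.58 g

8.58 g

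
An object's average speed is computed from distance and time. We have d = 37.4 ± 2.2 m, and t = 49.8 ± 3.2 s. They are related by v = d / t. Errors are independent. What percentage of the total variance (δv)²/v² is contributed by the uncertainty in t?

54.4%

(δv/v)² = (1·δd/d)² + (-1·δt/t)²
  d term: (1×0.0588)² = 0.00346
  t term: (-1×0.0643)² = 0.00413
Total = 0.00759. Share from t = 0.00413/0.00759 = 0.544.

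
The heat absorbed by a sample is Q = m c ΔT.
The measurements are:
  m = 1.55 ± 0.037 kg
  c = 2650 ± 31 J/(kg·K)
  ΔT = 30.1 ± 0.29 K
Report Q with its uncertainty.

(1.24 ± 0.0350) × 10^5 J

Q is a product of powers, so relative uncertainties combine in quadrature:
  (1·δm/m)² = (1×0.0239)² = 0.000570;  (1·δc/c)² = (1×0.0117)² = 0.000137;  (1·δΔT/ΔT)² = (1×0.00963)² = 9.28e-05
δQ/Q = √(0.000799) = 0.0283
Q = 1.24e+05 J, so δQ = 0.0283 × 1.24e+05 = 3500 J.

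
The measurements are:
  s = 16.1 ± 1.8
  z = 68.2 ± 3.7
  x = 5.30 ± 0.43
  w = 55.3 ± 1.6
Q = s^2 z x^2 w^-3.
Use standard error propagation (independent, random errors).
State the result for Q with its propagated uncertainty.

Relative error in a monomial: (δQ/Q)² = Σ (nᵢ · δxᵢ/xᵢ)².
  (2·δs/s)² = (2×0.112)² = 0.0500;  (1·δz/z)² = (1×0.0543)² = 0.00294;  (2·δx/x)² = (2×0.0811)² = 0.0263;  (-3·δw/w)² = (-3×0.0289)² = 0.00753
δQ/Q = √(0.0868) = 0.295
Q = 2.94, so δQ = 0.295 × 2.94 = 0.865.

2.94 ± 0.865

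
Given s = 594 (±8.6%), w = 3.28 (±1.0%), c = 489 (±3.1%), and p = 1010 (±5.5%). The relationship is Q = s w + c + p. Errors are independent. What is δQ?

178

Let h = s·w = 1950. δh/h = √((1·δs/s)² + (1·δw/w)²) = √(0.00740 + 0.000100) = 0.0866, so δh = 169.
Q = h + c + p: δQ = √(δh² + δc² + δp²) = √(28500 + 230 + 3090) = 178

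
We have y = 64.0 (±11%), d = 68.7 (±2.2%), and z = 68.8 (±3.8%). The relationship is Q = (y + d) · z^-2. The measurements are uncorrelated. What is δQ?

Let u = y + d = 133. δu = √(δy² + δd²) = √(49.6 + 2.28) = 7.20, so δu/u = 0.0543.
Q is then a monomial in u, z:
δQ/Q = √((δu/u)² + (-2·δz/z)²) = √(0.00294 + 0.00578) = 0.0934
Q = 0.0280, so δQ = 0.0934 × 0.0280 = 0.00262.

0.00262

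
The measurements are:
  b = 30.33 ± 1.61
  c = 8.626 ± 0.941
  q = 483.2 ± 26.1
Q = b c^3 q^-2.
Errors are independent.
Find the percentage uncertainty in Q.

34.9%

Products/powers → add relative errors in quadrature, weighted by exponent:
  (1·δb/b)² = (1×0.0531)² = 0.00282;  (3·δc/c)² = (3×0.109)² = 0.107;  (-2·δq/q)² = (-2×0.0540)² = 0.0117
δQ/Q = √(0.122) = 0.349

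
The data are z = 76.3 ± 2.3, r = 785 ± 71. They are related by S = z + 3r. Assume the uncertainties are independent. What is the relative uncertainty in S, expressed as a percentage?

For a sum/difference, combine absolute errors in quadrature:
  (δz)² = 5.29;  (3·δr)² = 45400
δS = √(45400) = 213
S = 2430, so δS/S = 213/2430 = 0.0876.

8.76%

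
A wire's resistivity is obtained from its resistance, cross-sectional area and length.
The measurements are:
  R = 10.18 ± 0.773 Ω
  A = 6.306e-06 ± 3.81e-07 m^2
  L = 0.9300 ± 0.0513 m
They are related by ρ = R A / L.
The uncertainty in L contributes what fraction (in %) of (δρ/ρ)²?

24.4%

(δρ/ρ)² = (1·δR/R)² + (1·δA/A)² + (-1·δL/L)²
  R term: (1×0.0759)² = 0.00577
  A term: (1×0.0604)² = 0.00365
  L term: (-1×0.0552)² = 0.00304
Total = 0.0125. Share from L = 0.00304/0.0125 = 0.244.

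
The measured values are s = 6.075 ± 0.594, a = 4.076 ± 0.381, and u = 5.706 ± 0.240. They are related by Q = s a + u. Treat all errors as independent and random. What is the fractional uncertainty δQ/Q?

0.110

Let p = s·a = 24.76. δp/p = √((1·δs/s)² + (1·δa/a)²) = √(0.00956 + 0.00874) = 0.135, so δp = 3.35.
Q = p + u: δQ = √(δp² + δu²) = √(11.2 + 0.0576) = 3.36
Q = 30.47, so δQ/Q = 3.36/30.47 = 0.110.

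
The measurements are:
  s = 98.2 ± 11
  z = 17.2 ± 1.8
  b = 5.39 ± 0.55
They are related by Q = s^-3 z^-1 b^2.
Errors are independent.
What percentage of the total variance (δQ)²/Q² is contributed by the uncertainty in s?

68.2%

(δQ/Q)² = (-3·δs/s)² + (-1·δz/z)² + (2·δb/b)²
  s term: (-3×0.112)² = 0.113
  z term: (-1×0.105)² = 0.0110
  b term: (2×0.102)² = 0.0416
Total = 0.166. Share from s = 0.113/0.166 = 0.682.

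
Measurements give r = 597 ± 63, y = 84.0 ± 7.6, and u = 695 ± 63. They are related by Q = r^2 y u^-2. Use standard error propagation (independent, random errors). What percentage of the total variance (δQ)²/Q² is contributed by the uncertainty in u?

38.4%

(δQ/Q)² = (2·δr/r)² + (1·δy/y)² + (-2·δu/u)²
  r term: (2×0.106)² = 0.0445
  y term: (1×0.0905)² = 0.00819
  u term: (-2×0.0906)² = 0.0329
Total = 0.0856. Share from u = 0.0329/0.0856 = 0.384.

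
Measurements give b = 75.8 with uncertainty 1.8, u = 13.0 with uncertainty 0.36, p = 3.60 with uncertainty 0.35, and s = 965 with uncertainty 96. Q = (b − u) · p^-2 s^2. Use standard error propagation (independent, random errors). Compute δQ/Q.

Let w = b − u = 62.8. δw = √(δb² + δu²) = √(3.24 + 0.130) = 1.84, so δw/w = 0.0292.
Q is then a monomial in w, p, s:
δQ/Q = √((δw/w)² + (-2·δp/p)² + (2·δs/s)²) = √(0.000854 + 0.0378 + 0.0396) = 0.280

0.280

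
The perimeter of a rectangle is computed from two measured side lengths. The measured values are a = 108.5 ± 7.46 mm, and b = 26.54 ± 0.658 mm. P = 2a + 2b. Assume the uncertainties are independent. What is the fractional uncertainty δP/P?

0.0555

For a sum/difference, combine absolute errors in quadrature:
  (2·δa)² = 223;  (2·δb)² = 1.73
δP = √(224) = 15.0 mm
P = 270.1 mm, so δP/P = 15.0/270.1 = 0.0555.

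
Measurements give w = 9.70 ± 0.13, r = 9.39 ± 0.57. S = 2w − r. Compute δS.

0.626

Sums and differences: (δS)² = Σ (cᵢ δxᵢ)².
  (2·δw)² = 0.0676;  (δr)² = 0.325
δS = √(0.392) = 0.626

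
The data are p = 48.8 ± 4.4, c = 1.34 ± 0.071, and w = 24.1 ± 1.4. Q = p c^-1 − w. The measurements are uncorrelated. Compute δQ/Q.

0.329

Let h = p·c^-1 = 36.4. δh/h = √((1·δp/p)² + (-1·δc/c)²) = √(0.00813 + 0.00281) = 0.105, so δh = 3.81.
Q = h − w: δQ = √(δh² + δw²) = √(14.5 + 1.96) = 4.06
Q = 12.3, so δQ/Q = 4.06/12.3 = 0.329.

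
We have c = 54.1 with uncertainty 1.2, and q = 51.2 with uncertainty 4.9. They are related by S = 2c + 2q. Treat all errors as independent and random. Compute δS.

Absolute uncertainties add in quadrature for a linear combination:
  (2·δc)² = 5.76;  (2·δq)² = 96.0
δS = √(102) = 10.1

10.1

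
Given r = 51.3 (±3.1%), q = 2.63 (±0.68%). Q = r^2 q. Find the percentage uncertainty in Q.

Relative error in a monomial: (δQ/Q)² = Σ (nᵢ · δxᵢ/xᵢ)².
  (2·δr/r)² = (2×0.0310)² = 0.00384;  (1·δq/q)² = (1×0.00680)² = 4.62e-05
δQ/Q = √(0.00389) = 0.0624

6.24%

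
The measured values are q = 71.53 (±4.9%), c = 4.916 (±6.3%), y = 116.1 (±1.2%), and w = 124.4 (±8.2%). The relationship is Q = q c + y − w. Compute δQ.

29.9

Let p = q·c = 351.6. δp/p = √((1·δq/q)² + (1·δc/c)²) = √(0.00240 + 0.00397) = 0.0798, so δp = 28.1.
Q = p + y − w: δQ = √(δp² + δy² + δw²) = √(788 + 1.94 + 104) = 29.9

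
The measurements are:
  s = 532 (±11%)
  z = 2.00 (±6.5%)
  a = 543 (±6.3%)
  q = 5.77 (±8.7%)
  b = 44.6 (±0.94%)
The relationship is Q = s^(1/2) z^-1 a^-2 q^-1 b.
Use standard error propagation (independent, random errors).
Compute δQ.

Relative error in a monomial: (δQ/Q)² = Σ (nᵢ · δxᵢ/xᵢ)².
  (½·δs/s)² = (0.5×0.110)² = 0.00302;  (-1·δz/z)² = (-1×0.0650)² = 0.00423;  (-2·δa/a)² = (-2×0.0630)² = 0.0159;  (-1·δq/q)² = (-1×0.0870)² = 0.00757;  (1·δb/b)² = (1×0.00940)² = 8.84e-05
δQ/Q = √(0.0308) = 0.175
Q = 0.000302, so δQ = 0.175 × 0.000302 = 5.3e-05.

5.3e-05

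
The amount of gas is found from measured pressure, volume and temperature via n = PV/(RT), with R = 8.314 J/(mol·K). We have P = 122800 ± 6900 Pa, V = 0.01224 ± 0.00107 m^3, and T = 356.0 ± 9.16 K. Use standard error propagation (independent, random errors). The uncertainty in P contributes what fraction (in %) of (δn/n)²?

27.5%

(δn/n)² = (1·δP/P)² + (1·δV/V)² + (-1·δT/T)²
  P term: (1×0.0562)² = 0.00316
  V term: (1×0.0874)² = 0.00764
  T term: (-1×0.0257)² = 0.000662
Total = 0.0115. Share from P = 0.00316/0.0115 = 0.275.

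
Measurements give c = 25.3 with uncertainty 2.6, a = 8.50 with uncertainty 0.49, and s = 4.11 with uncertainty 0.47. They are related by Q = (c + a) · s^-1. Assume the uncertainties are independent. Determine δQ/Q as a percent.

13.9%

Let u = c + a = 33.8. δu = √(δc² + δa²) = √(6.76 + 0.240) = 2.65, so δu/u = 0.0783.
Q is then a monomial in u, s:
δQ/Q = √((δu/u)² + (-1·δs/s)²) = √(0.00613 + 0.0131) = 0.139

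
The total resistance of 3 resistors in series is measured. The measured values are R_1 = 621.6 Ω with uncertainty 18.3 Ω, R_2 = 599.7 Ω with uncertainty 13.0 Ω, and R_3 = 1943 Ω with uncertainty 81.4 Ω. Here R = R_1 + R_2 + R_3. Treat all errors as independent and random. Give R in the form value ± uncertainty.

R is a linear combination, so absolute uncertainties add in quadrature:
  (δR_1)² = 335;  (δR_2)² = 169;  (δR_3)² = 6630
δR = √(7130) = 84.4 Ω
R = 3164 Ω.

3164 ± 84.4 Ω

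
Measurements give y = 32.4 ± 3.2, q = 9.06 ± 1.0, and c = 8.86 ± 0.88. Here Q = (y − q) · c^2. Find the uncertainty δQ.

Let u = y − q = 23.3. δu = √(δy² + δq²) = √(10.2 + 1.00) = 3.35, so δu/u = 0.144.
Q is then a monomial in u, c:
δQ/Q = √((δu/u)² + (2·δc/c)²) = √(0.0206 + 0.0395) = 0.245
Q = 1830, so δQ = 0.245 × 1830 = 449.

449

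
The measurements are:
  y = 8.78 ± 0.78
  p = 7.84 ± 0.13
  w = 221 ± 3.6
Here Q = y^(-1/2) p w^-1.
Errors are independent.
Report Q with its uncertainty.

For a monomial Q ∝ y^(-1/2), p, w^-1, fractional errors add in quadrature:
  (−½·δy/y)² = (-0.5×0.0888)² = 0.00197;  (1·δp/p)² = (1×0.0166)² = 0.000275;  (-1·δw/w)² = (-1×0.0163)² = 0.000265
δQ/Q = √(0.00251) = 0.0501
Q = 0.0120, so δQ = 0.0501 × 0.0120 = 0.000600.

0.0120 ± 0.000600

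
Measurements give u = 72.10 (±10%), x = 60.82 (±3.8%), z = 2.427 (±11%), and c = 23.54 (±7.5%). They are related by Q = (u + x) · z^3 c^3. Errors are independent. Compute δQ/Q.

Let w = u + x = 132.9. δw = √(δu² + δx²) = √(52.0 + 5.34) = 7.57, so δw/w = 0.0570.
Q is then a monomial in w, z, c:
δQ/Q = √((δw/w)² + (3·δz/z)² + (3·δc/c)²) = √(0.00324 + 0.109 + 0.0506) = 0.403

0.403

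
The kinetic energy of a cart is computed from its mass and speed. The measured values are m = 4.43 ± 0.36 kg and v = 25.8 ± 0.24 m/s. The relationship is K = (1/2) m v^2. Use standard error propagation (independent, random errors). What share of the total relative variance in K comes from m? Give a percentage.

95.0%

(δK/K)² = (1·δm/m)² + (2·δv/v)²
  m term: (1×0.0813)² = 0.00660
  v term: (2×0.00930)² = 0.000346
Total = 0.00695. Share from m = 0.00660/0.00695 = 0.950.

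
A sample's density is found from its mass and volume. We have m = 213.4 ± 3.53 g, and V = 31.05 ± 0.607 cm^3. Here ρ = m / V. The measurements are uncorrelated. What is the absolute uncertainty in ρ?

Products/powers → add relative errors in quadrature, weighted by exponent:
  (1·δm/m)² = (1×0.0165)² = 0.000274;  (-1·δV/V)² = (-1×0.0195)² = 0.000382
δρ/ρ = √(0.000656) = 0.0256
ρ = 6.873 g/cm^3, so δρ = 0.0256 × 6.873 = 0.176 g/cm^3.

0.176 g/cm^3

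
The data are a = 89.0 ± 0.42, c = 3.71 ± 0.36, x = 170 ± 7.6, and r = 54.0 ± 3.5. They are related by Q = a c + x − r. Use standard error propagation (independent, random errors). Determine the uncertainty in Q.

Let p = a·c = 330. δp/p = √((1·δa/a)² + (1·δc/c)²) = √(2.23e-05 + 0.00942) = 0.0971, so δp = 32.1.
Q = p + x − r: δQ = √(δp² + δx² + δr²) = √(1030 + 57.8 + 12.2) = 33.2

33.2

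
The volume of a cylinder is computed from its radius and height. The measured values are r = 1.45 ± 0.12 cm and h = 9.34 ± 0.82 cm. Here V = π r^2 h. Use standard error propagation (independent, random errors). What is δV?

11.6 cm^3

V is a product of powers, so relative uncertainties combine in quadrature:
  (2·δr/r)² = (2×0.0828)² = 0.0274;  (1·δh/h)² = (1×0.0878)² = 0.00771
δV/V = √(0.0351) = 0.187
V = 61.7 cm^3, so δV = 0.187 × 61.7 = 11.6 cm^3.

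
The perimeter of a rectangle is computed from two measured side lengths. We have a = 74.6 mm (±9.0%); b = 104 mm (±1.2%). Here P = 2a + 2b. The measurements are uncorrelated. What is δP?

13.7 mm

Each term contributes (cᵢ δxᵢ)² to (δP)²:
  (2·δa)² = 180;  (2·δb)² = 6.23
δP = √(187) = 13.7 mm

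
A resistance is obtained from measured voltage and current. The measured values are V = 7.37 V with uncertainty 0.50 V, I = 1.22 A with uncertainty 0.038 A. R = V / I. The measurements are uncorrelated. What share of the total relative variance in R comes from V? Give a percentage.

(δR/R)² = (1·δV/V)² + (-1·δI/I)²
  V term: (1×0.0678)² = 0.00460
  I term: (-1×0.0311)² = 0.000970
Total = 0.00557. Share from V = 0.00460/0.00557 = 0.826.

82.6%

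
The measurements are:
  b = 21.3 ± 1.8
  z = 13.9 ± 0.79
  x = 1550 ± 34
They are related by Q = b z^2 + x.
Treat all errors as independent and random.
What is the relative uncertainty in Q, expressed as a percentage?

Let p = b·z^2 = 4120. δp/p = √((1·δb/b)² + (2·δz/z)²) = √(0.00714 + 0.0129) = 0.142, so δp = 583.
Q = p + x: δQ = √(δp² + δx²) = √(3.4e+05 + 1160) = 584
Q = 5670, so δQ/Q = 584/5670 = 0.103.

10.3%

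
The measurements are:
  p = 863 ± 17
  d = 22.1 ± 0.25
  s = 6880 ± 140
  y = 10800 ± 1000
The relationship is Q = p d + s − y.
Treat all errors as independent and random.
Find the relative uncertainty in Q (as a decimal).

0.0725

Let w = p·d = 19100. δw/w = √((1·δp/p)² + (1·δd/d)²) = √(0.000388 + 0.000128) = 0.0227, so δw = 433.
Q = w + s − y: δQ = √(δw² + δs² + δy²) = √(1.88e+05 + 19600 + 1e+06) = 1100
Q = 15200, so δQ/Q = 1100/15200 = 0.0725.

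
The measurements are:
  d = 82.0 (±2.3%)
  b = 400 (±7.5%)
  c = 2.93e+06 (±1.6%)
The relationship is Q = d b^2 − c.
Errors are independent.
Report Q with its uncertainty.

(1.02 ± 0.199) × 10^7

Let p = d·b^2 = 1.31e+07. δp/p = √((1·δd/d)² + (2·δb/b)²) = √(0.000529 + 0.0225) = 0.152, so δp = 1.99e+06.
Q = p − c: δQ = √(δp² + δc²) = √(3.96e+12 + 2.2e+09) = 1.99e+06
Q = 1.02e+07.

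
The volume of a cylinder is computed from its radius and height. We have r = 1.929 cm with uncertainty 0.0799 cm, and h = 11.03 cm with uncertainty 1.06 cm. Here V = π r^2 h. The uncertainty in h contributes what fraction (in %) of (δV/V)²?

57.4%

(δV/V)² = (2·δr/r)² + (1·δh/h)²
  r term: (2×0.0414)² = 0.00686
  h term: (1×0.0961)² = 0.00924
Total = 0.0161. Share from h = 0.00924/0.0161 = 0.574.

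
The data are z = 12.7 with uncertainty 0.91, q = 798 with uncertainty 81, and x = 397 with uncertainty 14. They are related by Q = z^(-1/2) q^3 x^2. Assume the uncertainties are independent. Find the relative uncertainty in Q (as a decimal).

Products/powers → add relative errors in quadrature, weighted by exponent:
  (−½·δz/z)² = (-0.5×0.0717)² = 0.00128;  (3·δq/q)² = (3×0.102)² = 0.0927;  (2·δx/x)² = (2×0.0353)² = 0.00497
δQ/Q = √(0.0990) = 0.315

0.315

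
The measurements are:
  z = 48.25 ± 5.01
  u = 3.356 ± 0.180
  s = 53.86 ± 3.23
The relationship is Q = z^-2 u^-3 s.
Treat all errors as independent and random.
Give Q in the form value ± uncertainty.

0.0006121 ± 0.000165

Relative error in a monomial: (δQ/Q)² = Σ (nᵢ · δxᵢ/xᵢ)².
  (-2·δz/z)² = (-2×0.104)² = 0.0431;  (-3·δu/u)² = (-3×0.0536)² = 0.0259;  (1·δs/s)² = (1×0.0600)² = 0.00360
δQ/Q = √(0.0726) = 0.269
Q = 0.0006121, so δQ = 0.269 × 0.0006121 = 0.000165.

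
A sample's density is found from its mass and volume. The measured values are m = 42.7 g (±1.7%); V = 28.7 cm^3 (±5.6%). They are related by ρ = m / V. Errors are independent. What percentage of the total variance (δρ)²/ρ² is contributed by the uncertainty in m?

8.44%

(δρ/ρ)² = (1·δm/m)² + (-1·δV/V)²
  m term: (1×0.0170)² = 0.000289
  V term: (-1×0.0560)² = 0.00314
Total = 0.00342. Share from m = 0.000289/0.00342 = 0.0844.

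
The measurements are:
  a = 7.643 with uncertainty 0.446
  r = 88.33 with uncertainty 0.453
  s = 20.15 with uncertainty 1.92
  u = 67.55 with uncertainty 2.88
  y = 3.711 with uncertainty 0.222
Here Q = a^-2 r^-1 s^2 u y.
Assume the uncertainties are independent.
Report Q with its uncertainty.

Products/powers → add relative errors in quadrature, weighted by exponent:
  (-2·δa/a)² = (-2×0.0584)² = 0.0136;  (-1·δr/r)² = (-1×0.00513)² = 2.63e-05;  (2·δs/s)² = (2×0.0953)² = 0.0363;  (1·δu/u)² = (1×0.0426)² = 0.00182;  (1·δy/y)² = (1×0.0598)² = 0.00358
δQ/Q = √(0.0554) = 0.235
Q = 19.73, so δQ = 0.235 × 19.73 = 4.64.

19.73 ± 4.64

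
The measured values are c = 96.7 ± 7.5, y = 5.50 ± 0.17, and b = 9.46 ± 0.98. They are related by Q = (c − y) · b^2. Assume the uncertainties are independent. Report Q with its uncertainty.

Let u = c − y = 91.2. δu = √(δc² + δy²) = √(56.2 + 0.0289) = 7.50, so δu/u = 0.0823.
Q is then a monomial in u, b:
δQ/Q = √((δu/u)² + (2·δb/b)²) = √(0.00677 + 0.0429) = 0.223
Q = 8160, so δQ = 0.223 × 8160 = 1820.

8160 ± 1820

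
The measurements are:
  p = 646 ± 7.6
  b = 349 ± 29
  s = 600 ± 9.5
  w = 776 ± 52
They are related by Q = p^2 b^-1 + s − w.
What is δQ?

Let h = p^2·b^-1 = 1200. δh/h = √((2·δp/p)² + (-1·δb/b)²) = √(0.000554 + 0.00690) = 0.0864, so δh = 103.
Q = h + s − w: δQ = √(δh² + δs² + δw²) = √(10700 + 90.2 + 2700) = 116

116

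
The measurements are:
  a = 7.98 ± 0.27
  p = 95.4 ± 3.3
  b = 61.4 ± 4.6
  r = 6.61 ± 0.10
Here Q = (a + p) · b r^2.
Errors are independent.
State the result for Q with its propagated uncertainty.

Let u = a + p = 103. δu = √(δa² + δp²) = √(0.0729 + 10.9) = 3.31, so δu/u = 0.0320.
Q is then a monomial in u, b, r:
δQ/Q = √((δu/u)² + (1·δb/b)² + (2·δr/r)²) = √(0.00103 + 0.00561 + 0.000915) = 0.0869
Q = 2.77e+05, so δQ = 0.0869 × 2.77e+05 = 24100.

(2.77 ± 0.241) × 10^5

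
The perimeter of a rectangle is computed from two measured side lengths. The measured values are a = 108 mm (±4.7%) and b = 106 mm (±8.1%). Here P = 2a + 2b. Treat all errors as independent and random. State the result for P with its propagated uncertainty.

Absolute uncertainties add in quadrature for a linear combination:
  (2·δa)² = 103;  (2·δb)² = 295
δP = √(398) = 19.9 mm
P = 428 mm.

428 ± 19.9 mm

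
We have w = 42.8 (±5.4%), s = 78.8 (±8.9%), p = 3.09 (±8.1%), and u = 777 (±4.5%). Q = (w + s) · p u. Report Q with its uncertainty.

(2.92 ± 0.323) × 10^5

Let h = w + s = 122. δh = √(δw² + δs²) = √(5.34 + 49.2) = 7.38, so δh/h = 0.0607.
Q is then a monomial in h, p, u:
δQ/Q = √((δh/h)² + (1·δp/p)² + (1·δu/u)²) = √(0.00369 + 0.00656 + 0.00202) = 0.111
Q = 2.92e+05, so δQ = 0.111 × 2.92e+05 = 32300.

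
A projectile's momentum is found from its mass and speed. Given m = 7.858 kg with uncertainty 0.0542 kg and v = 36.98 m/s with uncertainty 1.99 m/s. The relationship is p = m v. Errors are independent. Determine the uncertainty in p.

p is a product of powers, so relative uncertainties combine in quadrature:
  (1·δm/m)² = (1×0.00690)² = 4.76e-05;  (1·δv/v)² = (1×0.0538)² = 0.00290
δp/p = √(0.00294) = 0.0543
p = 290.6 kg·m/s, so δp = 0.0543 × 290.6 = 15.8 kg·m/s.

15.8 kg·m/s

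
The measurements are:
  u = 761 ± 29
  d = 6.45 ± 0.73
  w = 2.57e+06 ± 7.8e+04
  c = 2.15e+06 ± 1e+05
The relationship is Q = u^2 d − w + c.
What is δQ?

Let p = u^2·d = 3.74e+06. δp/p = √((2·δu/u)² + (1·δd/d)²) = √(0.00581 + 0.0128) = 0.136, so δp = 5.1e+05.
Q = p − w + c: δQ = √(δp² + δw² + δc²) = √(2.6e+11 + 6.08e+09 + 1e+10) = 5.25e+05

5.25e+05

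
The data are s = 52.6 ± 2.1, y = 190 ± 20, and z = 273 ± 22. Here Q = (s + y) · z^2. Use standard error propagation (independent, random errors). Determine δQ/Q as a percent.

18.1%

Let u = s + y = 243. δu = √(δs² + δy²) = √(4.41 + 400) = 20.1, so δu/u = 0.0829.
Q is then a monomial in u, z:
δQ/Q = √((δu/u)² + (2·δz/z)²) = √(0.00687 + 0.0260) = 0.181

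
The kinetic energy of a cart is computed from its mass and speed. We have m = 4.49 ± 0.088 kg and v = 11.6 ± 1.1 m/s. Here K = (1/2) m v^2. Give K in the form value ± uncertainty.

302 ± 57.6 J

K is a product of powers, so relative uncertainties combine in quadrature:
  (1·δm/m)² = (1×0.0196)² = 0.000384;  (2·δv/v)² = (2×0.0948)² = 0.0360
δK/K = √(0.0364) = 0.191
K = 302 J, so δK = 0.191 × 302 = 57.6 J.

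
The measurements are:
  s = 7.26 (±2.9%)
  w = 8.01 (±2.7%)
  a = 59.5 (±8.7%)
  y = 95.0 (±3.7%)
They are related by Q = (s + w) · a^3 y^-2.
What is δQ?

96.9

Let u = s + w = 15.3. δu = √(δs² + δw²) = √(0.0443 + 0.0468) = 0.302, so δu/u = 0.0198.
Q is then a monomial in u, a, y:
δQ/Q = √((δu/u)² + (3·δa/a)² + (-2·δy/y)²) = √(0.000391 + 0.0681 + 0.00548) = 0.272
Q = 356, so δQ = 0.272 × 356 = 96.9.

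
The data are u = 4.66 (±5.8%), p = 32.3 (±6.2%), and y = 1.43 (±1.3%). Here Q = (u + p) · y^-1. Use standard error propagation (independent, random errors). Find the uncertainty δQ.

1.45

Let w = u + p = 37.0. δw = √(δu² + δp²) = √(0.0731 + 4.01) = 2.02, so δw/w = 0.0547.
Q is then a monomial in w, y:
δQ/Q = √((δw/w)² + (-1·δy/y)²) = √(0.00299 + 0.000169) = 0.0562
Q = 25.8, so δQ = 0.0562 × 25.8 = 1.45.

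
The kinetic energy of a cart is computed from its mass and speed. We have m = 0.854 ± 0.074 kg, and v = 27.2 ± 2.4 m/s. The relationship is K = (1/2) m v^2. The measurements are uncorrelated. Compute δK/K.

K is a product of powers, so relative uncertainties combine in quadrature:
  (1·δm/m)² = (1×0.0867)² = 0.00751;  (2·δv/v)² = (2×0.0882)² = 0.0311
δK/K = √(0.0387) = 0.197

0.197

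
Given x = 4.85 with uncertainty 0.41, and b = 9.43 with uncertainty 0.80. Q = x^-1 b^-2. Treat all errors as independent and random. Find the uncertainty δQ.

For a monomial Q ∝ x^-1, b^-2, fractional errors add in quadrature:
  (-1·δx/x)² = (-1×0.0845)² = 0.00715;  (-2·δb/b)² = (-2×0.0848)² = 0.0288
δQ/Q = √(0.0359) = 0.190
Q = 0.00232, so δQ = 0.190 × 0.00232 = 0.000440.

0.000440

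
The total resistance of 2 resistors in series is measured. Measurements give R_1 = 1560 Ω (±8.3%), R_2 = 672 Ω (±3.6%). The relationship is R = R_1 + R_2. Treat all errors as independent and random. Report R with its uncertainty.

R is a linear combination, so absolute uncertainties add in quadrature:
  (δR_1)² = 16800;  (δR_2)² = 585
δR = √(17400) = 132 Ω
R = 2230 Ω.

2230 ± 132 Ω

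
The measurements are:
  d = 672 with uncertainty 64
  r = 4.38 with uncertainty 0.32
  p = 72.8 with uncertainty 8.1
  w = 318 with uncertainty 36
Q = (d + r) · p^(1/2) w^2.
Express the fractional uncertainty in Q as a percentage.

Let u = d + r = 676. δu = √(δd² + δr²) = √(4100 + 0.102) = 64.0, so δu/u = 0.0946.
Q is then a monomial in u, p, w:
δQ/Q = √((δu/u)² + (½·δp/p)² + (2·δw/w)²) = √(0.00895 + 0.00309 + 0.0513) = 0.252

25.2%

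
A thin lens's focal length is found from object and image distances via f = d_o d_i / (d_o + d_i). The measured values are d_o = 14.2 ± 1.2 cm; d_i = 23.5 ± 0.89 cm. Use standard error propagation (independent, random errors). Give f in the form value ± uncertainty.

8.85 ± 0.483 cm

∂f/∂d_o = (d_i/(d_o+d_i))² = 0.389;  ∂f/∂d_i = (d_o/(d_o+d_i))² = 0.142
δf = √((∂f/∂d_o · δd_o)² + (∂f/∂d_i · δd_i)²) = √(0.217 + 0.0159) = 0.483 cm
f = 8.85 cm.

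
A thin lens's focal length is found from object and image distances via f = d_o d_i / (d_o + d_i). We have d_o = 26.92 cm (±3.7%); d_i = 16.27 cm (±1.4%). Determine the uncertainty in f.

∂f/∂d_o = (d_i/(d_o+d_i))² = 0.142;  ∂f/∂d_i = (d_o/(d_o+d_i))² = 0.388
δf = √((∂f/∂d_o · δd_o)² + (∂f/∂d_i · δd_i)²) = √(0.0200 + 0.00783) = 0.167 cm

0.167 cm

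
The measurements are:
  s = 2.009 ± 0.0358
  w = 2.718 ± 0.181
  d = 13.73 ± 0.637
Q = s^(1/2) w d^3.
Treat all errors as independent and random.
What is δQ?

1540

Since Q is a product/quotient, work with relative uncertainties:
  (½·δs/s)² = (0.5×0.0178)² = 7.94e-05;  (1·δw/w)² = (1×0.0666)² = 0.00443;  (3·δd/d)² = (3×0.0464)² = 0.0194
δQ/Q = √(0.0239) = 0.155
Q = 9971, so δQ = 0.155 × 9971 = 1540.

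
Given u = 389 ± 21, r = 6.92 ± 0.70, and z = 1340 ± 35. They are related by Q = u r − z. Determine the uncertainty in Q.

311

Let p = u·r = 2690. δp/p = √((1·δu/u)² + (1·δr/r)²) = √(0.00291 + 0.0102) = 0.115, so δp = 309.
Q = p − z: δQ = √(δp² + δz²) = √(95300 + 1220) = 311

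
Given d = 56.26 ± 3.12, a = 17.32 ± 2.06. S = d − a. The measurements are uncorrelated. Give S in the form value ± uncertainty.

38.94 ± 3.74

Absolute uncertainties add in quadrature for a linear combination:
  (δd)² = 9.73;  (δa)² = 4.24
δS = √(14.0) = 3.74
S = 38.94.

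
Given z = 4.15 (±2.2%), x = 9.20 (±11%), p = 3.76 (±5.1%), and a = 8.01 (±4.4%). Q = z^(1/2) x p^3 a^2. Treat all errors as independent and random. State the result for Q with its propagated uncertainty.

Since Q is a product/quotient, work with relative uncertainties:
  (½·δz/z)² = (0.5×0.0220)² = 0.000121;  (1·δx/x)² = (1×0.110)² = 0.0121;  (3·δp/p)² = (3×0.0510)² = 0.0234;  (2·δa/a)² = (2×0.0440)² = 0.00774
δQ/Q = √(0.0434) = 0.208
Q = 63900, so δQ = 0.208 × 63900 = 13300.

63900 ± 13300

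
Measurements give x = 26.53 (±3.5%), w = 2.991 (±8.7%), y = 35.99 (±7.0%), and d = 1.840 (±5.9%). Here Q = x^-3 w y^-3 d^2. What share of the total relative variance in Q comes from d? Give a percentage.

(δQ/Q)² = (-3·δx/x)² + (1·δw/w)² + (-3·δy/y)² + (2·δd/d)²
  x term: (-3×0.0350)² = 0.0110
  w term: (1×0.0870)² = 0.00757
  y term: (-3×0.0700)² = 0.0441
  d term: (2×0.0590)² = 0.0139
Total = 0.0766. Share from d = 0.0139/0.0766 = 0.182.

18.2%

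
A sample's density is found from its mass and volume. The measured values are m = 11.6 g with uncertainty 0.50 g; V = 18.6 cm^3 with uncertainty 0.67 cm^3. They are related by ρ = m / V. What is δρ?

Products/powers → add relative errors in quadrature, weighted by exponent:
  (1·δm/m)² = (1×0.0431)² = 0.00186;  (-1·δV/V)² = (-1×0.0360)² = 0.00130
δρ/ρ = √(0.00316) = 0.0562
ρ = 0.624 g/cm^3, so δρ = 0.0562 × 0.624 = 0.0350 g/cm^3.

0.0350 g/cm^3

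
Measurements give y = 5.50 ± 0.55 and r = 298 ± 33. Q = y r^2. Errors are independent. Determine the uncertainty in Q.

1.19e+05

Q is a product of powers, so relative uncertainties combine in quadrature:
  (1·δy/y)² = (1×0.100)² = 0.0100;  (2·δr/r)² = (2×0.111)² = 0.0491
δQ/Q = √(0.0591) = 0.243
Q = 4.88e+05, so δQ = 0.243 × 4.88e+05 = 1.19e+05.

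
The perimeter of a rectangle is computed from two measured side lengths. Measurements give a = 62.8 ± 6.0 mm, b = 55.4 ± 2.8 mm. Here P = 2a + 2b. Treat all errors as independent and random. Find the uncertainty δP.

13.2 mm

Sums and differences: (δP)² = Σ (cᵢ δxᵢ)².
  (2·δa)² = 144;  (2·δb)² = 31.4
δP = √(175) = 13.2 mm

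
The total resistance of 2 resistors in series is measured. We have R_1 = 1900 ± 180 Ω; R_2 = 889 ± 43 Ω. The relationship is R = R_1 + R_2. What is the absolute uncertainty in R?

R is a linear combination, so absolute uncertainties add in quadrature:
  (δR_1)² = 32400;  (δR_2)² = 1850
δR = √(34200) = 185 Ω

185 Ω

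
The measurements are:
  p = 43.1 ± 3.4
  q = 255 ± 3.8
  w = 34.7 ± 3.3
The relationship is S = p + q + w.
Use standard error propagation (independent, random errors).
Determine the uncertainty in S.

6.07

For a sum/difference, combine absolute errors in quadrature:
  (δp)² = 11.6;  (δq)² = 14.4;  (δw)² = 10.9
δS = √(36.9) = 6.07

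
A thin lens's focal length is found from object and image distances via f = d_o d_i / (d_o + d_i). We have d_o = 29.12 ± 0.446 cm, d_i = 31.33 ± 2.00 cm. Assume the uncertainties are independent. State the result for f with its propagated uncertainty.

15.09 ± 0.479 cm

∂f/∂d_o = (d_i/(d_o+d_i))² = 0.269;  ∂f/∂d_i = (d_o/(d_o+d_i))² = 0.232
δf = √((∂f/∂d_o · δd_o)² + (∂f/∂d_i · δd_i)²) = √(0.0144 + 0.215) = 0.479 cm
f = 15.09 cm.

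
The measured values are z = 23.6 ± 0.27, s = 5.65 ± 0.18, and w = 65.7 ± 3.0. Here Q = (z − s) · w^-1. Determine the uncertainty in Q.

0.0134

Let u = z − s = 18.0. δu = √(δz² + δs²) = √(0.0729 + 0.0324) = 0.324, so δu/u = 0.0181.
Q is then a monomial in u, w:
δQ/Q = √((δu/u)² + (-1·δw/w)²) = √(0.000327 + 0.00209) = 0.0491
Q = 0.273, so δQ = 0.0491 × 0.273 = 0.0134.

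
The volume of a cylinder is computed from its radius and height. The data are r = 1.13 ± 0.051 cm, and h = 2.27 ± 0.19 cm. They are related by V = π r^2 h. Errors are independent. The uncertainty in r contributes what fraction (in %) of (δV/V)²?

53.8%

(δV/V)² = (2·δr/r)² + (1·δh/h)²
  r term: (2×0.0451)² = 0.00815
  h term: (1×0.0837)² = 0.00701
Total = 0.0152. Share from r = 0.00815/0.0152 = 0.538.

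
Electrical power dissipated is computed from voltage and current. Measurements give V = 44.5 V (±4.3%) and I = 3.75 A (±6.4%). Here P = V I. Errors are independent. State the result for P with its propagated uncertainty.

P is a product of powers, so relative uncertainties combine in quadrature:
  (1·δV/V)² = (1×0.0430)² = 0.00185;  (1·δI/I)² = (1×0.0640)² = 0.00410
δP/P = √(0.00594) = 0.0771
P = 167 W, so δP = 0.0771 × 167 = 12.9 W.

167 ± 12.9 W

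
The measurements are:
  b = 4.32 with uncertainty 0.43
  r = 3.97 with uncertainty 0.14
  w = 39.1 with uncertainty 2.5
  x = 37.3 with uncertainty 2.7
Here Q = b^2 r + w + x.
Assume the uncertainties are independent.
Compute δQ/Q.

Let p = b^2·r = 74.1. δp/p = √((2·δb/b)² + (1·δr/r)²) = √(0.0396 + 0.00124) = 0.202, so δp = 15.0.
Q = p + w + x: δQ = √(δp² + δw² + δx²) = √(224 + 6.25 + 7.29) = 15.4
Q = 150, so δQ/Q = 15.4/150 = 0.102.

0.102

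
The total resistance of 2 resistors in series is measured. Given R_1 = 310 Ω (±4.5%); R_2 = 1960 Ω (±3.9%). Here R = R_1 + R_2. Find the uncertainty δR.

Sums and differences: (δR)² = Σ (cᵢ δxᵢ)².
  (δR_1)² = 195;  (δR_2)² = 5840
δR = √(6040) = 77.7 Ω

77.7 Ω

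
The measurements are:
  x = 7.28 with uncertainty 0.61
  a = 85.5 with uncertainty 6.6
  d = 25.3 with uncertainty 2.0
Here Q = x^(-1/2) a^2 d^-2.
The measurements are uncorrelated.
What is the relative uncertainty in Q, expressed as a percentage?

22.5%

For a monomial Q ∝ x^(-1/2), a^2, d^-2, fractional errors add in quadrature:
  (−½·δx/x)² = (-0.5×0.0838)² = 0.00176;  (2·δa/a)² = (2×0.0772)² = 0.0238;  (-2·δd/d)² = (-2×0.0791)² = 0.0250
δQ/Q = √(0.0506) = 0.225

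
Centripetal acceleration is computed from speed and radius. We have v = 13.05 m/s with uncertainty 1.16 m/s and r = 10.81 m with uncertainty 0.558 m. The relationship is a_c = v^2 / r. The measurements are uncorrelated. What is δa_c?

2.92 m/s^2

For a monomial a_c ∝ v^2, r^-1, fractional errors add in quadrature:
  (2·δv/v)² = (2×0.0889)² = 0.0316;  (-1·δr/r)² = (-1×0.0516)² = 0.00266
δa_c/a_c = √(0.0343) = 0.185
a_c = 15.75 m/s^2, so δa_c = 0.185 × 15.75 = 2.92 m/s^2.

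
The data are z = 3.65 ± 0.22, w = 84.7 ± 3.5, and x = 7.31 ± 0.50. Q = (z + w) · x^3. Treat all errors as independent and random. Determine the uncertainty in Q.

Let u = z + w = 88.4. δu = √(δz² + δw²) = √(0.0484 + 12.2) = 3.51, so δu/u = 0.0397.
Q is then a monomial in u, x:
δQ/Q = √((δu/u)² + (3·δx/x)²) = √(0.00158 + 0.0421) = 0.209
Q = 34500, so δQ = 0.209 × 34500 = 7210.

7210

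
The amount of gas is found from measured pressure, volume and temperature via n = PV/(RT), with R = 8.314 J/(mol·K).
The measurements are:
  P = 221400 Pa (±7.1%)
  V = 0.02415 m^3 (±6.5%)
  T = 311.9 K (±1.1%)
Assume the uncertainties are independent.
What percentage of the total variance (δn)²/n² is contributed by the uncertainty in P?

53.7%

(δn/n)² = (1·δP/P)² + (1·δV/V)² + (-1·δT/T)²
  P term: (1×0.0710)² = 0.00504
  V term: (1×0.0650)² = 0.00423
  T term: (-1×0.0110)² = 0.000121
Total = 0.00939. Share from P = 0.00504/0.00939 = 0.537.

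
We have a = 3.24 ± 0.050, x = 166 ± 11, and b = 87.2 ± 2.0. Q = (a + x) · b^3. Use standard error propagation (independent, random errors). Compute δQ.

Let u = a + x = 169. δu = √(δa² + δx²) = √(0.00250 + 121) = 11.0, so δu/u = 0.0650.
Q is then a monomial in u, b:
δQ/Q = √((δu/u)² + (3·δb/b)²) = √(0.00422 + 0.00473) = 0.0947
Q = 1.12e+08, so δQ = 0.0947 × 1.12e+08 = 1.06e+07.

1.06e+07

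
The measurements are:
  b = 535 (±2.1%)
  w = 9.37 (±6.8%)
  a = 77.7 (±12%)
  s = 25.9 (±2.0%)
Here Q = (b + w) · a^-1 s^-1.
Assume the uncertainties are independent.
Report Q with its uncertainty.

Let u = b + w = 544. δu = √(δb² + δw²) = √(126 + 0.406) = 11.3, so δu/u = 0.0207.
Q is then a monomial in u, a, s:
δQ/Q = √((δu/u)² + (-1·δa/a)² + (-1·δs/s)²) = √(0.000427 + 0.0144 + 0.000400) = 0.123
Q = 0.271, so δQ = 0.123 × 0.271 = 0.0334.

0.271 ± 0.0334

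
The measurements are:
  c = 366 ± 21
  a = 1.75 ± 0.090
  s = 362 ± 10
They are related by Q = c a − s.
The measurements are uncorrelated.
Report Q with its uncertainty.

278 ± 50.4

Let p = c·a = 640. δp/p = √((1·δc/c)² + (1·δa/a)²) = √(0.00329 + 0.00264) = 0.0771, so δp = 49.4.
Q = p − s: δQ = √(δp² + δs²) = √(2440 + 100) = 50.4
Q = 278.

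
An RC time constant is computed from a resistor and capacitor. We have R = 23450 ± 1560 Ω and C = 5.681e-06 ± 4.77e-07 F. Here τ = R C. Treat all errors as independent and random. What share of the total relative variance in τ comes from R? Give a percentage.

38.6%

(δτ/τ)² = (1·δR/R)² + (1·δC/C)²
  R term: (1×0.0665)² = 0.00443
  C term: (1×0.0840)² = 0.00705
Total = 0.0115. Share from R = 0.00443/0.0115 = 0.386.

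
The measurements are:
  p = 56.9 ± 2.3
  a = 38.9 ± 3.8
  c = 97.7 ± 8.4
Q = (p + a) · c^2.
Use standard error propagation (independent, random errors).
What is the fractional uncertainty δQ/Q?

Let u = p + a = 95.8. δu = √(δp² + δa²) = √(5.29 + 14.4) = 4.44, so δu/u = 0.0464.
Q is then a monomial in u, c:
δQ/Q = √((δu/u)² + (2·δc/c)²) = √(0.00215 + 0.0296) = 0.178

0.178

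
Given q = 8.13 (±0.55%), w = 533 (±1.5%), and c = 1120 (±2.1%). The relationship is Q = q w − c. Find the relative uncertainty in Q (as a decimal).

Let p = q·w = 4330. δp/p = √((1·δq/q)² + (1·δw/w)²) = √(3.03e-05 + 0.000225) = 0.0160, so δp = 69.2.
Q = p − c: δQ = √(δp² + δc²) = √(4790 + 553) = 73.1
Q = 3210, so δQ/Q = 73.1/3210 = 0.0228.

0.0228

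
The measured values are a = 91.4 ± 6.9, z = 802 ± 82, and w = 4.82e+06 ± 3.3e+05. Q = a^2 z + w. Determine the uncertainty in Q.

Let p = a^2·z = 6.7e+06. δp/p = √((2·δa/a)² + (1·δz/z)²) = √(0.0228 + 0.0105) = 0.182, so δp = 1.22e+06.
Q = p + w: δQ = √(δp² + δw²) = √(1.49e+12 + 1.09e+11) = 1.27e+06

1.27e+06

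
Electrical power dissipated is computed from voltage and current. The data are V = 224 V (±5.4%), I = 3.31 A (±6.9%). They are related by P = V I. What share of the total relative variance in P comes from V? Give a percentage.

(δP/P)² = (1·δV/V)² + (1·δI/I)²
  V term: (1×0.0540)² = 0.00292
  I term: (1×0.0690)² = 0.00476
Total = 0.00768. Share from V = 0.00292/0.00768 = 0.380.

38.0%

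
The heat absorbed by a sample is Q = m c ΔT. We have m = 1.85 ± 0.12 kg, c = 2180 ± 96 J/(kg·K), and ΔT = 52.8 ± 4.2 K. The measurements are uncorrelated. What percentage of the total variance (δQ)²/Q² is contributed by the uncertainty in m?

(δQ/Q)² = (1·δm/m)² + (1·δc/c)² + (1·δΔT/ΔT)²
  m term: (1×0.0649)² = 0.00421
  c term: (1×0.0440)² = 0.00194
  ΔT term: (1×0.0795)² = 0.00633
Total = 0.0125. Share from m = 0.00421/0.0125 = 0.337.

33.7%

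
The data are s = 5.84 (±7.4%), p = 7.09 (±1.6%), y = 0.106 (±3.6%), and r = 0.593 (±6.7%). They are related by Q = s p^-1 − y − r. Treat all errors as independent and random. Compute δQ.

Let w = s·p^-1 = 0.824. δw/w = √((1·δs/s)² + (-1·δp/p)²) = √(0.00548 + 0.000256) = 0.0757, so δw = 0.0624.
Q = w − y − r: δQ = √(δw² + δy² + δr²) = √(0.00389 + 1.46e-05 + 0.00158) = 0.0740

0.0740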